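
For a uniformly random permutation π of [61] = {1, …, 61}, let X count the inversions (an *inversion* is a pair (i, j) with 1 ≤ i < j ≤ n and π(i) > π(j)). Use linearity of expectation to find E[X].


Write X = Σ X_I over the C(61, 2) = 1830 pairs i < j, with X_I the indicator of one inversion.
There are 1830 indicators.
For each fixed pair i < j, the values π(i) and π(j) are two distinct elements of {1, …, 61} in uniformly random order; by symmetry P[π(i) > π(j)] = 1/2.
By linearity: E[X] = 1830 · (1/2) = C(61, 2) · (1/2) = 1830/2 = 915 ≈ 915.0000.

E[X] = 915 = 915.0000.


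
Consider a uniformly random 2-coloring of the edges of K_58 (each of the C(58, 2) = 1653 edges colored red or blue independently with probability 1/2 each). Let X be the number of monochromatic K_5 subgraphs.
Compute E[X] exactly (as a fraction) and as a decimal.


Let X = Σ_S X_S over the C(58, 5) = 4582116 subsets S of size 5, where X_S = 1 if the K_5 on S is monochromatic.
For a fixed S, the K_5 on S has C(5, 2) = 10 edges. P[all 10 edges red] = (1/2)^10, and likewise for blue, so P[monochromatic] = 2·(1/2)^10 = 2^{1 − 10} = 1/512.
By linearity: E[X] = C(58, 5) · 2^{1 − 10} = 4582116 · 1/512 = 1145529/128.
Numerically: E[X] ≈ 8949.445.

E[X] = C(58,5)·2^(1−C(5,2)) = 1145529/128 ≈ 8949.445.


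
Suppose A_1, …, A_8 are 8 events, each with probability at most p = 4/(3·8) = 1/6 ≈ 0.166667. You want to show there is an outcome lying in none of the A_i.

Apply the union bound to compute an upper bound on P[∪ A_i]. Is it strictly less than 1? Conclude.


Union bound: P[∪_{i=1}^{8} A_i] ≤ Σ_i P[A_i] ≤ 8·p = 8·(1/6) = 4/3.
Numerically: 4/3 ≈ 1.333333.
Is 4/3 < 1? NO.
Since the bound 4/3 is ≥ 1, the union bound is uninformative here; it does NOT by itself certify existence.

8·p = 4/3 ≈ 1.333333; existence NOT certified by the union bound.


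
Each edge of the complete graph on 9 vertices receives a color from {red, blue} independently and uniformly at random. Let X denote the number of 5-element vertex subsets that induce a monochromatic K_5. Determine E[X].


Let X = Σ_S X_S over the C(9, 5) = 126 subsets S of size 5, where X_S = 1 if the K_5 on S is monochromatic.
For a fixed S, the K_5 on S has C(5, 2) = 10 edges. P[all 10 edges red] = (1/2)^10, and likewise for blue, so P[monochromatic] = 2·(1/2)^10 = 2^{1 − 10} = 1/512.
Summing: E[X] = C(9, 5) · 2^{1 − 10} = 126 · 1/512 = 63/256.
Numerically: E[X] ≈ 0.2461.

E[X] = C(9,5)·2^(1−C(5,2)) = 63/256 ≈ 0.2461.


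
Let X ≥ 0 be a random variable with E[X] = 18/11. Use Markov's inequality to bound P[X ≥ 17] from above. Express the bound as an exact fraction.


μ = E[X] = 18/11, a = 17.
Markov: P[X ≥ 17] ≤ μ/a = (18/11)/17 = 18/187.
Numerically: ≈ 0.09626.
(Since a = 17 > μ = 1.63636, the bound 18/187 is < 1 and informative.)

P[X ≥ 17] ≤ 18/187 ≈ 0.09626.


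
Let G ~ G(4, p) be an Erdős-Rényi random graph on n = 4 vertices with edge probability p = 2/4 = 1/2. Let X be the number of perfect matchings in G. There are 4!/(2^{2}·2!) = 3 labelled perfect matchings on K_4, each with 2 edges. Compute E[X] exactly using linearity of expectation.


K_4 has 4!/(2^{2}·2!) = 3 labelled perfect matchings.
For each such perfect matching H, let X_H = 1 if all 2 edges of H are present in G. Then P[X_H = 1] = p^{2} = (1/2)^{2} = 1/4.
Summing the indicators: E[X] = Σ_H E[X_H] = 3 · p^{2} = 3 · 1/4 = 3/4.
Numerically: E[X] ≈ 0.75.

E[X] = 3 · (1/2)^{2} = 3/4 ≈ 0.75.


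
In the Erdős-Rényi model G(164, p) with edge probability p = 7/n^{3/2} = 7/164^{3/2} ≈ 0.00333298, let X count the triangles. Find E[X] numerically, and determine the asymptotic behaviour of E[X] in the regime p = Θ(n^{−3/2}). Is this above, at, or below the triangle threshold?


Number of potential triangles: C(164, 3) = 721764.
Each occurs with probability p³ ≈ (0.00333298)³ ≈ 3.70251481e-08.
By linearity: E[X] = C(164, 3)·p³ ≈ 721764 · 3.70251481e-08 ≈ 0.026723.
Since α = 3/2 > 1, p = c/n^{3/2} = o(1/n) is below the triangle threshold p ~ 1/n. Asymptotically E[X] ~ (c³/6)·n^{3(1−α)} = (7³/6)·n^{-1.5} → 0, so by Markov's inequality G has no triangles w.h.p.

E[X] ≈ 0.026723; in regime p = Θ(1/n^{3/2}) E[X] tends to 0 (below the triangle threshold p ~ 1/n).


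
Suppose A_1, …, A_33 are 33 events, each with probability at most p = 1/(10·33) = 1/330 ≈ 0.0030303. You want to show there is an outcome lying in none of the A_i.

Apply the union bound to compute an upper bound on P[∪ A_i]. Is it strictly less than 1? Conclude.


Union bound: P[∪_{i=1}^{33} A_i] ≤ Σ_i P[A_i] ≤ 33·p = 33·(1/330) = 1/10.
Numerically: 1/10 ≈ 0.1000000.
Is 1/10 < 1? YES.
Since P[∪ A_i] ≤ 1/10 < 1, the complement has P[∩ A_i^c] ≥ 1 − 1/10 = 9/10 > 0, so some outcome avoids every A_i.

33·p = 1/10 ≈ 0.1000000; existence CERTIFIED by the union bound.


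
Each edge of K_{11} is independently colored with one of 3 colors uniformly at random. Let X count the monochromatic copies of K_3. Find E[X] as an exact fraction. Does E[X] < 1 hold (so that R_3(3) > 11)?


E[X] = C(11, 3) · 3^{1 − 3} = 165 · 3^{−2} = 165/9.
As a reduced fraction: E[X] = 55/3 ≈ 18.3333333.
Is E[X] < 1? NO.
Since E[X] ≥ 1, the first-moment bound is inconclusive at n = 11; it does NOT by itself certify R_3(3) > 11.

E[X] = 55/3 ≈ 18.3333333; E[X] ≥ 1; first-moment method inconclusive here.


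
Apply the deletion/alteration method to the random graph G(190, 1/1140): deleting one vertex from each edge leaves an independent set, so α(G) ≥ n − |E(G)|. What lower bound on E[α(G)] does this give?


E[|E(G)|] = C(190, 2)·p = 17955 · (1/1140) = 63/4.
E[α(G)] ≥ n − E[|E(G)|] = 190 − 63/4 = 697/4.
Numerically: ≈ 174.2500.
(This is only a lower bound; the true E[α(G)] may be larger.)

E[α(G)] ≥ 697/4 ≈ 174.2500.


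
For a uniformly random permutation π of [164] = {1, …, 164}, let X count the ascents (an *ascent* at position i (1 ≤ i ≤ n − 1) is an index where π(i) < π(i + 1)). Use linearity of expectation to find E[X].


Write X = Σ X_I over i = 1, …, 163, with X_I the indicator of one ascent.
There are 163 indicators.
For each fixed i, the pair (π(i), π(i+1)) is a uniformly random ordered pair of distinct values from {1, …, 164}; by symmetry P[π(i) < π(i+1)] = 1/2.
By linearity: E[X] = 163 · (1/2) = (164 − 1) · (1/2) = 163/2 ≈ 81.500.

E[X] = 163/2 = 81.500.


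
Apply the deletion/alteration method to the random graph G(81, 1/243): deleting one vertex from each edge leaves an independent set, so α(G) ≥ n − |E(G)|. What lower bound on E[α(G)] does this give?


E[|E(G)|] = C(81, 2)·p = 3240 · (1/243) = 40/3.
E[α(G)] ≥ n − E[|E(G)|] = 81 − 40/3 = 203/3.
Numerically: ≈ 67.667.
(This is only a lower bound; the true E[α(G)] may be larger.)

E[α(G)] ≥ 203/3 ≈ 67.667.


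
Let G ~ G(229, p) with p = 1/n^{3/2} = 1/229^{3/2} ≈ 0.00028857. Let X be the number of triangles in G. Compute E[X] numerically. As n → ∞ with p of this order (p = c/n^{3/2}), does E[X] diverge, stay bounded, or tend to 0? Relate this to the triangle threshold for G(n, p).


Number of potential triangles: C(229, 3) = 1975354.
Each occurs with probability p³ ≈ (0.00028857)³ ≈ 2.4029256e-11.
By linearity: E[X] = C(229, 3)·p³ ≈ 1975354 · 2.4029256e-11 ≈ 0.00005.
Since α = 3/2 > 1, p = c/n^{3/2} = o(1/n) is below the triangle threshold p ~ 1/n. Asymptotically E[X] ~ (c³/6)·n^{3(1−α)} = (1³/6)·n^{-1.5} → 0, so by Markov's inequality G has no triangles w.h.p.

E[X] ≈ 0.00005; in regime p = Θ(1/n^{3/2}) E[X] tends to 0 (below the triangle threshold p ~ 1/n).


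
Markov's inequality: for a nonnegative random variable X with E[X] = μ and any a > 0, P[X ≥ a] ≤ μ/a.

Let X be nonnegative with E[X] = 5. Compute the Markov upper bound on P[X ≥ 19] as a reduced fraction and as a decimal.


μ = E[X] = 5, a = 19.
Markov: P[X ≥ 19] ≤ μ/a = (5)/19 = 5/19.
Numerically: ≈ 0.26316.
(Since a = 19 > μ = 5.00000, the bound 5/19 is < 1 and informative.)

P[X ≥ 19] ≤ 5/19 ≈ 0.26316.


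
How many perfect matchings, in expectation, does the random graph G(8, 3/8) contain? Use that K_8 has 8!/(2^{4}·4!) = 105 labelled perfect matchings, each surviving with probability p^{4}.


K_8 has 8!/(2^{4}·4!) = 105 labelled perfect matchings.
For each such perfect matching H, let X_H = 1 if all 4 edges of H are present in G. Then P[X_H = 1] = p^{4} = (3/8)^{4} = 81/4096.
Summing the indicators: E[X] = Σ_H E[X_H] = 105 · p^{4} = 105 · 81/4096 = 8505/4096.
Numerically: E[X] ≈ 2.08.

E[X] = 105 · (3/8)^{4} = 8505/4096 ≈ 2.08.


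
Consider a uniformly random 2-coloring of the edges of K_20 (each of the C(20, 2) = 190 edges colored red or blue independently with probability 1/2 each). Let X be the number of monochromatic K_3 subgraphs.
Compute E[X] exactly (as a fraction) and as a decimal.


Let X = Σ_S X_S over the C(20, 3) = 1140 subsets S of size 3, where X_S = 1 if the K_3 on S is monochromatic.
For a fixed S, the K_3 on S has C(3, 2) = 3 edges. P[all 3 edges red] = (1/2)^3, and likewise for blue, so P[monochromatic] = 2·(1/2)^3 = 2^{1 − 3} = 1/4.
Summing: E[X] = C(20, 3) · 2^{1 − 3} = 1140 · 1/4 = 285.
Numerically: E[X] ≈ 285.00000.

E[X] = C(20,3)·2^(1−C(3,2)) = 285 ≈ 285.00000.


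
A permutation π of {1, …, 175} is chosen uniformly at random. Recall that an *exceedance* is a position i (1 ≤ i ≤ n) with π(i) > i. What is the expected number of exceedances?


Write X = Σ_{i=1}^{175} X_i, where X_i = 1_{π(i) > i}.
For each fixed i, π(i) is uniform over {1, …, 175} (marginal of a uniform permutation), so P[π(i) > i] = (n − i)/n. Summing: Σ_{i=1}^{175} (n − i)/n = (0 + 1 + … + 174)/175 = 175(175 − 1)/(2·175) = (175 − 1)/2.
Hence E[X] = Σ_{i=1}^{175} (175 − i)/175 = 87 ≈ 87.00000.

E[X] = 87 = 87.00000.


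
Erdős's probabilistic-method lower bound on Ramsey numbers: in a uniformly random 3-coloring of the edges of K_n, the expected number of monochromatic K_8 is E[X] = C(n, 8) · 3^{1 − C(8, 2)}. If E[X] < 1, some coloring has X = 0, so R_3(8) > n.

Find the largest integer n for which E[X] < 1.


We need C(n, 8) · 3^{1 − 28} < 1, i.e. C(n, 8) < 3^{28 − 1} = 7625597484987.
Check values of n near the boundary:
  n = 151: C(151, 8) = 5551321138650; 5551321138650 < 7625597484987? YES
  n = 152: C(152, 8) = 5859727868575; 5859727868575 < 7625597484987? YES
  n = 153: C(153, 8) = 6183023199255; 6183023199255 < 7625597484987? YES
  n = 154: C(154, 8) = 6521818990995; 6521818990995 < 7625597484987? YES
  n = 155: C(155, 8) = 6876747915675; 6876747915675 < 7625597484987? YES
  n = 156: C(156, 8) = 7248464019225; 7248464019225 < 7625597484987? YES
  n = 157: C(157, 8) = 7637643295425; 7637643295425 < 7625597484987? NO
  n = 158: C(158, 8) = 8044984271181; 8044984271181 < 7625597484987? NO
The largest n with C(n, 8) < 7625597484987 is n = 156 (where E[X] = 805384891025/847288609443 ≈ 0.950544). Hence R_3(8) > 156, i.e. R_3(8) ≥ 157.

Largest n = 156; hence R_3(8) > 156.


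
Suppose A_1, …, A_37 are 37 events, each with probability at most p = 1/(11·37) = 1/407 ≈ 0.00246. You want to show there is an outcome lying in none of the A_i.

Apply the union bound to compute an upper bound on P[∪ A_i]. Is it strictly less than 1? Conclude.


Union bound: P[∪_{i=1}^{37} A_i] ≤ Σ_i P[A_i] ≤ 37·p = 37·(1/407) = 1/11.
Numerically: 1/11 ≈ 0.09091.
Is 1/11 < 1? YES.
Since P[∪ A_i] ≤ 1/11 < 1, the complement has P[∩ A_i^c] ≥ 1 − 1/11 = 10/11 > 0, so some outcome avoids every A_i.

37·p = 1/11 ≈ 0.09091; existence CERTIFIED by the union bound.


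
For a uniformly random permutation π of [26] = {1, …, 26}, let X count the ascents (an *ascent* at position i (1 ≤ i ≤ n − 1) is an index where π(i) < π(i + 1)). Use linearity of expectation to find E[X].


Write X = Σ X_I over i = 1, …, 25, with X_I the indicator of one ascent.
There are 25 indicators.
For each fixed i, the pair (π(i), π(i+1)) is a uniformly random ordered pair of distinct values from {1, …, 26}; by symmetry P[π(i) < π(i+1)] = 1/2.
By linearity: E[X] = 25 · (1/2) = (26 − 1) · (1/2) = 25/2 ≈ 12.500000.

E[X] = 25/2 = 12.500000.


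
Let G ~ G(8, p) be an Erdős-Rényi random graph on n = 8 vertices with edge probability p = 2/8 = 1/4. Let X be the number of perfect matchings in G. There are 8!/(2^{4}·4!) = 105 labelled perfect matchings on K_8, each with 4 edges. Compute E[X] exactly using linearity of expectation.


K_8 has 8!/(2^{4}·4!) = 105 labelled perfect matchings.
For each such perfect matching H, let X_H = 1 if all 4 edges of H are present in G. Then P[X_H = 1] = p^{4} = (1/4)^{4} = 1/256.
Summing the indicators: E[X] = Σ_H E[X_H] = 105 · p^{4} = 105 · 1/256 = 105/256.
Numerically: E[X] ≈ 0.41016.

E[X] = 105 · (1/4)^{4} = 105/256 ≈ 0.41016.


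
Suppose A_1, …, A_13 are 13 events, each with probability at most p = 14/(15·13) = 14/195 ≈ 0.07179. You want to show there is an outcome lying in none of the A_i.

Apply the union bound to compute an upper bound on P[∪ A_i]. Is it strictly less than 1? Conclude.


Union bound: P[∪_{i=1}^{13} A_i] ≤ Σ_i P[A_i] ≤ 13·p = 13·(14/195) = 14/15.
Numerically: 14/15 ≈ 0.93333.
Is 14/15 < 1? YES.
Since P[∪ A_i] ≤ 14/15 < 1, the complement has P[∩ A_i^c] ≥ 1 − 14/15 = 1/15 > 0, so some outcome avoids every A_i.

13·p = 14/15 ≈ 0.93333; existence CERTIFIED by the union bound.


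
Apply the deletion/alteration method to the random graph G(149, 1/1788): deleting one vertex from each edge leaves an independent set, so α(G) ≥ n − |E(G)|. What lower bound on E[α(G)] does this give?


E[|E(G)|] = C(149, 2)·p = 11026 · (1/1788) = 37/6.
E[α(G)] ≥ n − E[|E(G)|] = 149 − 37/6 = 857/6.
Numerically: ≈ 142.8333.
(This is only a lower bound; the true E[α(G)] may be larger.)

E[α(G)] ≥ 857/6 ≈ 142.8333.


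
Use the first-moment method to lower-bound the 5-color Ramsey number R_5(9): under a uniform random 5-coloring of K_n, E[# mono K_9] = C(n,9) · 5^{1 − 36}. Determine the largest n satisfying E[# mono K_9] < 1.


We need C(n, 9) · 5^{1 − 36} < 1, i.e. C(n, 9) < 5^{36 − 1} = 2910383045673370361328125.
Check values of n near the boundary:
  n = 2167: C(2167, 9) = 2855899084841489792706810; 2855899084841489792706810 < 2910383045673370361328125? YES
  n = 2168: C(2168, 9) = 2867804175977929537095120; 2867804175977929537095120 < 2910383045673370361328125? YES
  n = 2169: C(2169, 9) = 2879753360044504243499683; 2879753360044504243499683 < 2910383045673370361328125? YES
  n = 2170: C(2170, 9) = 2891746779868845075610510; 2891746779868845075610510 < 2910383045673370361328125? YES
  n = 2171: C(2171, 9) = 2903784578674959601827205; 2903784578674959601827205 < 2910383045673370361328125? YES
  n = 2172: C(2172, 9) = 2915866900084148060642020; 2915866900084148060642020 < 2910383045673370361328125? NO
The largest n with C(n, 9) < 2910383045673370361328125 is n = 2171 (where E[X] = 580756915734991920365441/582076609134674072265625 ≈ 0.997733). Hence R_5(9) > 2171, i.e. R_5(9) ≥ 2172.

Largest n = 2171; hence R_5(9) > 2171.


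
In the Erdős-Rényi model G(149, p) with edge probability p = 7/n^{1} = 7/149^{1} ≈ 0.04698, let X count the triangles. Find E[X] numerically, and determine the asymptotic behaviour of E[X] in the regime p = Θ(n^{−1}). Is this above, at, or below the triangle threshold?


Number of potential triangles: C(149, 3) = 540274.
Each occurs with probability p³ ≈ (0.04698)³ ≈ 1.0368963e-04.
By linearity: E[X] = C(149, 3)·p³ ≈ 540274 · 1.0368963e-04 ≈ 56.02081.
Here α = 1, so p = 7/n is exactly at the triangle threshold p ~ 1/n. Asymptotically E[X] → c³/6 = 7³/6 = 343/6 ≈ 57.16667, a bounded constant. In this regime the triangle count is asymptotically Poisson(c³/6).

E[X] ≈ 56.02081; in regime p = Θ(1/n^{1}) E[X] stays bounded (at the triangle threshold p ~ 1/n).


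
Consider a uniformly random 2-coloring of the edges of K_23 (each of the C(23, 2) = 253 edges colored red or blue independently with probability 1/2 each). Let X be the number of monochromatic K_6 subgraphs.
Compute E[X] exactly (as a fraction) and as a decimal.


Let X = Σ_S X_S over the C(23, 6) = 100947 subsets S of size 6, where X_S = 1 if the K_6 on S is monochromatic.
For a fixed S, the K_6 on S has C(6, 2) = 15 edges. P[all 15 edges red] = (1/2)^15, and likewise for blue, so P[monochromatic] = 2·(1/2)^15 = 2^{1 − 15} = 1/16384.
Summing: E[X] = C(23, 6) · 2^{1 − 15} = 100947 · 1/16384 = 100947/16384.
Numerically: E[X] ≈ 6.161316.

E[X] = C(23,6)·2^(1−C(6,2)) = 100947/16384 ≈ 6.161316.


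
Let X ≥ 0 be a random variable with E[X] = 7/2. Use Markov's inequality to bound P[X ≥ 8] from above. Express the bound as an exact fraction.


μ = E[X] = 7/2, a = 8.
Markov: P[X ≥ 8] ≤ μ/a = (7/2)/8 = 7/16.
Numerically: ≈ 0.43750.
(Since a = 8 > μ = 3.50000, the bound 7/16 is < 1 and informative.)

P[X ≥ 8] ≤ 7/16 ≈ 0.43750.


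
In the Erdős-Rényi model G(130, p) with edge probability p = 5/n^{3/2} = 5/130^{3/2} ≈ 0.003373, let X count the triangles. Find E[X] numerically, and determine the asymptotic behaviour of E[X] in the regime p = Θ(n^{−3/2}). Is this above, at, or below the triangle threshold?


Number of potential triangles: C(130, 3) = 357760.
Each occurs with probability p³ ≈ (0.003373)³ ≈ 3.838530e-08.
By linearity: E[X] = C(130, 3)·p³ ≈ 357760 · 3.838530e-08 ≈ 0.0137.
Since α = 3/2 > 1, p = c/n^{3/2} = o(1/n) is below the triangle threshold p ~ 1/n. Asymptotically E[X] ~ (c³/6)·n^{3(1−α)} = (5³/6)·n^{-1.5} → 0, so by Markov's inequality G has no triangles w.h.p.

E[X] ≈ 0.0137; in regime p = Θ(1/n^{3/2}) E[X] tends to 0 (below the triangle threshold p ~ 1/n).


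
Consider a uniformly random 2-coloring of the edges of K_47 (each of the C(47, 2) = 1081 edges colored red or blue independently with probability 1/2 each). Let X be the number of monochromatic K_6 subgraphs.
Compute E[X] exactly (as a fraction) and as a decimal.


Let X = Σ_S X_S over the C(47, 6) = 10737573 subsets S of size 6, where X_S = 1 if the K_6 on S is monochromatic.
For a fixed S, the K_6 on S has C(6, 2) = 15 edges. P[all 15 edges red] = (1/2)^15, and likewise for blue, so P[monochromatic] = 2·(1/2)^15 = 2^{1 − 15} = 1/16384.
Summing: E[X] = C(47, 6) · 2^{1 − 15} = 10737573 · 1/16384 = 10737573/16384.
Numerically: E[X] ≈ 655.369446.

E[X] = C(47,6)·2^(1−C(6,2)) = 10737573/16384 ≈ 655.369446.


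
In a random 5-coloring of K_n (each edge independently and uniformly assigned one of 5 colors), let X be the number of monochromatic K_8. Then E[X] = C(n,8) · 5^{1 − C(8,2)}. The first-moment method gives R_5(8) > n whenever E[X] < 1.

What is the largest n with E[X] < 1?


We need C(n, 8) · 5^{1 − 28} < 1, i.e. C(n, 8) < 5^{28 − 1} = 7450580596923828125.
Check values of n near the boundary:
  n = 858: C(858, 8) = 7049584530256467771; 7049584530256467771 < 7450580596923828125? YES
  n = 859: C(859, 8) = 7115855595170747139; 7115855595170747139 < 7450580596923828125? YES
  n = 860: C(860, 8) = 7182671140665308145; 7182671140665308145 < 7450580596923828125? YES
  n = 861: C(861, 8) = 7250034996615275865; 7250034996615275865 < 7450580596923828125? YES
  n = 862: C(862, 8) = 7317951015318931845; 7317951015318931845 < 7450580596923828125? YES
  n = 863: C(863, 8) = 7386423071602617757; 7386423071602617757 < 7450580596923828125? YES
  n = 864: C(864, 8) = 7455455062926006708; 7455455062926006708 < 7450580596923828125? NO
  n = 865: C(865, 8) = 7525050909487743060; 7525050909487743060 < 7450580596923828125? NO
  n = 866: C(866, 8) = 7595214554331451620; 7595214554331451620 < 7450580596923828125? NO
The largest n with C(n, 8) < 7450580596923828125 is n = 863 (where E[X] = 7386423071602617757/7450580596923828125 ≈ 0.991389). Hence R_5(8) > 863, i.e. R_5(8) ≥ 864.

Largest n = 863; hence R_5(8) > 863.


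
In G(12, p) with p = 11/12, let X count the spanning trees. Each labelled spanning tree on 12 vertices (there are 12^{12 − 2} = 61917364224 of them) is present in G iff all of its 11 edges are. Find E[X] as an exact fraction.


K_12 has 12^{12 − 2} = 61917364224 labelled spanning trees.
For each such spanning tree H, let X_H = 1 if all 11 edges of H are present in G. Then P[X_H = 1] = p^{11} = (11/12)^{11} = 285311670611/743008370688.
Summing the indicators: E[X] = Σ_H E[X_H] = 61917364224 · p^{11} = 61917364224 · 285311670611/743008370688 = 285311670611/12.
Numerically: E[X] ≈ 2.3776e+10.

E[X] = 61917364224 · (11/12)^{11} = 285311670611/12 ≈ 2.3776e+10.


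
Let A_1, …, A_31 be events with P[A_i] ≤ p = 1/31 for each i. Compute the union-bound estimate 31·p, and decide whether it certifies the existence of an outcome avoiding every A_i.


Union bound: P[∪_{i=1}^{31} A_i] ≤ Σ_i P[A_i] ≤ 31·p = 31·(1/31) = 1.
Numerically: 1 ≈ 1.00000.
Is 1 < 1? NO.
Since the bound 1 is ≥ 1, the union bound is uninformative here; it does NOT by itself certify existence.

31·p = 1 ≈ 1.00000; existence NOT certified by the union bound.


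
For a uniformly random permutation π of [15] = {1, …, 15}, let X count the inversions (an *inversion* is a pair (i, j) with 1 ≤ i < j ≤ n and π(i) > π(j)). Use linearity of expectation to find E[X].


Write X = Σ X_I over the C(15, 2) = 105 pairs i < j, with X_I the indicator of one inversion.
There are 105 indicators.
For each fixed pair i < j, the values π(i) and π(j) are two distinct elements of {1, …, 15} in uniformly random order; by symmetry P[π(i) > π(j)] = 1/2.
By linearity: E[X] = 105 · (1/2) = C(15, 2) · (1/2) = 105/2 = 105/2 ≈ 52.50000.

E[X] = 105/2 = 52.50000.


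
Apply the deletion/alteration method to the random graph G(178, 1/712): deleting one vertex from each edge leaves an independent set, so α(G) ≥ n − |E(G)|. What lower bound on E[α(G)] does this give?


E[|E(G)|] = C(178, 2)·p = 15753 · (1/712) = 177/8.
E[α(G)] ≥ n − E[|E(G)|] = 178 − 177/8 = 1247/8.
Numerically: ≈ 155.8750.
(This is only a lower bound; the true E[α(G)] may be larger.)

E[α(G)] ≥ 1247/8 ≈ 155.8750.


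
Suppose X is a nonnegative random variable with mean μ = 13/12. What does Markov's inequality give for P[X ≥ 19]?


μ = E[X] = 13/12, a = 19.
Markov: P[X ≥ 19] ≤ μ/a = (13/12)/19 = 13/228.
Numerically: ≈ 0.05702.
(Since a = 19 > μ = 1.08333, the bound 13/228 is < 1 and informative.)

P[X ≥ 19] ≤ 13/228 ≈ 0.05702.


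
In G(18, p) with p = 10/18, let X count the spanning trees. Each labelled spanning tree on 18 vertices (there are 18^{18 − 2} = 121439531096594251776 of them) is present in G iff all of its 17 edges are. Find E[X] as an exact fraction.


K_18 has 18^{18 − 2} = 121439531096594251776 labelled spanning trees.
For each such spanning tree H, let X_H = 1 if all 17 edges of H are present in G. Then P[X_H = 1] = p^{17} = (5/9)^{17} = 762939453125/16677181699666569.
By linearity of expectation: E[X] = Σ_H E[X_H] = 121439531096594251776 · p^{17} = 121439531096594251776 · 762939453125/16677181699666569 = 50000000000000000/9.
Numerically: E[X] ≈ 5.55556e+15.

E[X] = 121439531096594251776 · (5/9)^{17} = 50000000000000000/9 ≈ 5.55556e+15.


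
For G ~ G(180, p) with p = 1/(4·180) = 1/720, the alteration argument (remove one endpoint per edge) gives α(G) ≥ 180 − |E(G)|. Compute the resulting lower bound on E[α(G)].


E[|E(G)|] = C(180, 2)·p = 16110 · (1/720) = 179/8.
E[α(G)] ≥ n − E[|E(G)|] = 180 − 179/8 = 1261/8.
Numerically: ≈ 157.62500.
(This is only a lower bound; the true E[α(G)] may be larger.)

E[α(G)] ≥ 1261/8 ≈ 157.62500.


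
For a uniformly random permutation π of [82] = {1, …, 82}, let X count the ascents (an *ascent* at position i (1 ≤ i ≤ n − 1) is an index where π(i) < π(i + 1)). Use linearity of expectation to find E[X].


Write X = Σ X_I over i = 1, …, 81, with X_I the indicator of one ascent.
There are 81 indicators.
For each fixed i, the pair (π(i), π(i+1)) is a uniformly random ordered pair of distinct values from {1, …, 82}; by symmetry P[π(i) < π(i+1)] = 1/2.
By linearity: E[X] = 81 · (1/2) = (82 − 1) · (1/2) = 81/2 ≈ 40.5000.

E[X] = 81/2 = 40.5000.


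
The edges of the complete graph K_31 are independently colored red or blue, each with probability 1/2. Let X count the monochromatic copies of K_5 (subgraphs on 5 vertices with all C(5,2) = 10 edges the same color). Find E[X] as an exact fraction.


Let X = Σ_S X_S over the C(31, 5) = 169911 subsets S of size 5, where X_S = 1 if the K_5 on S is monochromatic.
For a fixed S, the K_5 on S has C(5, 2) = 10 edges. P[all 10 edges red] = (1/2)^10, and likewise for blue, so P[monochromatic] = 2·(1/2)^10 = 2^{1 − 10} = 1/512.
Summing: E[X] = C(31, 5) · 2^{1 − 10} = 169911 · 1/512 = 169911/512.
Numerically: E[X] ≈ 331.857.

E[X] = C(31,5)·2^(1−C(5,2)) = 169911/512 ≈ 331.857.


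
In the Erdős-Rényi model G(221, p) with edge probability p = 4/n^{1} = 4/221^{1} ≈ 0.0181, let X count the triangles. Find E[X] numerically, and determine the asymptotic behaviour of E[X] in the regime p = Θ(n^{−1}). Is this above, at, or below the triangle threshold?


Number of potential triangles: C(221, 3) = 1774630.
Each occurs with probability p³ ≈ (0.0181)³ ≈ 5.9292963e-06.
By linearity: E[X] = C(221, 3)·p³ ≈ 1774630 · 5.9292963e-06 ≈ 10.52231.
Here α = 1, so p = 4/n is exactly at the triangle threshold p ~ 1/n. Asymptotically E[X] → c³/6 = 4³/6 = 32/3 ≈ 10.66667, a bounded constant. In this regime the triangle count is asymptotically Poisson(c³/6).

E[X] ≈ 10.52231; in regime p = Θ(1/n^{1}) E[X] stays bounded (at the triangle threshold p ~ 1/n).


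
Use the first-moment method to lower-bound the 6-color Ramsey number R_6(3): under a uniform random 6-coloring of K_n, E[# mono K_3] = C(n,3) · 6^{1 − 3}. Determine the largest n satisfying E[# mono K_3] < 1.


We need C(n, 3) · 6^{1 − 3} < 1, i.e. C(n, 3) < 6^{3 − 1} = 36.
Check values of n near the boundary:
  n = 3: C(3, 3) = 1; 1 < 36? YES
  n = 4: C(4, 3) = 4; 4 < 36? YES
  n = 5: C(5, 3) = 10; 10 < 36? YES
  n = 6: C(6, 3) = 20; 20 < 36? YES
  n = 7: C(7, 3) = 35; 35 < 36? YES
  n = 8: C(8, 3) = 56; 56 < 36? NO
The largest n with C(n, 3) < 36 is n = 7 (where E[X] = 35/36 ≈ 0.97222). Hence R_6(3) > 7, i.e. R_6(3) ≥ 8.

Largest n = 7; hence R_6(3) > 7.


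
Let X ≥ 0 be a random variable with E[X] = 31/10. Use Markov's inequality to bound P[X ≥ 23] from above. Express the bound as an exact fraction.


μ = E[X] = 31/10, a = 23.
Markov: P[X ≥ 23] ≤ μ/a = (31/10)/23 = 31/230.
Numerically: ≈ 0.1348.
(Since a = 23 > μ = 3.1000, the bound 31/230 is < 1 and informative.)

P[X ≥ 23] ≤ 31/230 ≈ 0.1348.


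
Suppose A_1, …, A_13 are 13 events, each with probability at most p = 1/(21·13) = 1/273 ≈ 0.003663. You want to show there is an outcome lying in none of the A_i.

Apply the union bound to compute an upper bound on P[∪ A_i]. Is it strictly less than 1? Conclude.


Union bound: P[∪_{i=1}^{13} A_i] ≤ Σ_i P[A_i] ≤ 13·p = 13·(1/273) = 1/21.
Numerically: 1/21 ≈ 0.047619.
Is 1/21 < 1? YES.
Since P[∪ A_i] ≤ 1/21 < 1, the complement has P[∩ A_i^c] ≥ 1 − 1/21 = 20/21 > 0, so some outcome avoids every A_i.

13·p = 1/21 ≈ 0.047619; existence CERTIFIED by the union bound.


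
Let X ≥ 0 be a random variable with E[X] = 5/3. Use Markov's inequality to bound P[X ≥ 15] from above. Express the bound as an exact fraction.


μ = E[X] = 5/3, a = 15.
Markov: P[X ≥ 15] ≤ μ/a = (5/3)/15 = 1/9.
Numerically: ≈ 0.111111.
(Since a = 15 > μ = 1.666667, the bound 1/9 is < 1 and informative.)

P[X ≥ 15] ≤ 1/9 ≈ 0.111111.


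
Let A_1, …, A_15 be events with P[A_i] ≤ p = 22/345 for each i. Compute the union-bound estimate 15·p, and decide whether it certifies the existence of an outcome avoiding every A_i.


Union bound: P[∪_{i=1}^{15} A_i] ≤ Σ_i P[A_i] ≤ 15·p = 15·(22/345) = 22/23.
Numerically: 22/23 ≈ 0.95652.
Is 22/23 < 1? YES.
Since P[∪ A_i] ≤ 22/23 < 1, the complement has P[∩ A_i^c] ≥ 1 − 22/23 = 1/23 > 0, so some outcome avoids every A_i.

15·p = 22/23 ≈ 0.95652; existence CERTIFIED by the union bound.


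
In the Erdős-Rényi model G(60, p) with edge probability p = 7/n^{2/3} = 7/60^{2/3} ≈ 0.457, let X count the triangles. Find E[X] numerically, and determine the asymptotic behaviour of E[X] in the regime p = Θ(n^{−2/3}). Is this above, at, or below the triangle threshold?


Number of potential triangles: C(60, 3) = 34220.
Each occurs with probability p³ ≈ (0.457)³ ≈ 9.52778e-02.
By linearity: E[X] = C(60, 3)·p³ ≈ 34220 · 9.52778e-02 ≈ 3260.406.
Since α = 2/3 < 1, p = c/n^{2/3} ≫ 1/n is above the triangle threshold p ~ 1/n. Asymptotically E[X] ~ (c³/6)·n^{3(1−α)} = (7³/6)·n^{1} → ∞; triangles are abundant w.h.p.

E[X] ≈ 3260.406; in regime p = Θ(1/n^{2/3}) E[X] diverges (above the triangle threshold p ~ 1/n).


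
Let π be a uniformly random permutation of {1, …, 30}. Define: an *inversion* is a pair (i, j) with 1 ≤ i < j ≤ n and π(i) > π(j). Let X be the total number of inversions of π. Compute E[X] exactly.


Write X = Σ X_I over the C(30, 2) = 435 pairs i < j, with X_I the indicator of one inversion.
There are 435 indicators.
For each fixed pair i < j, the values π(i) and π(j) are two distinct elements of {1, …, 30} in uniformly random order; by symmetry P[π(i) > π(j)] = 1/2.
By linearity: E[X] = 435 · (1/2) = C(30, 2) · (1/2) = 435/2 = 435/2 ≈ 217.500.

E[X] = 435/2 = 217.500.


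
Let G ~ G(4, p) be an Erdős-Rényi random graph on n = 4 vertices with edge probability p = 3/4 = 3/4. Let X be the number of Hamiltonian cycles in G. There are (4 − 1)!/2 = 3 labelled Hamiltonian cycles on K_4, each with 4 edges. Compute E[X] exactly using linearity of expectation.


K_4 has (4 − 1)!/2 = 3 labelled Hamiltonian cycles.
For each such Hamiltonian cycle H, let X_H = 1 if all 4 edges of H are present in G. Then P[X_H = 1] = p^{4} = (3/4)^{4} = 81/256.
By linearity of expectation: E[X] = Σ_H E[X_H] = 3 · p^{4} = 3 · 81/256 = 243/256.
Numerically: E[X] ≈ 0.9492.

E[X] = 3 · (3/4)^{4} = 243/256 ≈ 0.9492.


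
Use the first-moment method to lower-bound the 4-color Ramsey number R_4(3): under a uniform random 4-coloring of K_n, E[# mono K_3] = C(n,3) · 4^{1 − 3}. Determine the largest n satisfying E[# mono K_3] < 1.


We need C(n, 3) · 4^{1 − 3} < 1, i.e. C(n, 3) < 4^{3 − 1} = 16.
Check values of n near the boundary:
  n = 3: C(3, 3) = 1; 1 < 16? YES
  n = 4: C(4, 3) = 4; 4 < 16? YES
  n = 5: C(5, 3) = 10; 10 < 16? YES
  n = 6: C(6, 3) = 20; 20 < 16? NO
The largest n with C(n, 3) < 16 is n = 5 (where E[X] = 5/8 ≈ 0.62500). Hence R_4(3) > 5, i.e. R_4(3) ≥ 6.

Largest n = 5; hence R_4(3) > 5.


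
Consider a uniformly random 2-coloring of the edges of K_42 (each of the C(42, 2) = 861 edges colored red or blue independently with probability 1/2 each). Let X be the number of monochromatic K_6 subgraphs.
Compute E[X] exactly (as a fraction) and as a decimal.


Let X = Σ_S X_S over the C(42, 6) = 5245786 subsets S of size 6, where X_S = 1 if the K_6 on S is monochromatic.
For a fixed S, the K_6 on S has C(6, 2) = 15 edges. P[all 15 edges red] = (1/2)^15, and likewise for blue, so P[monochromatic] = 2·(1/2)^15 = 2^{1 − 15} = 1/16384.
By linearity: E[X] = C(42, 6) · 2^{1 − 15} = 5245786 · 1/16384 = 2622893/8192.
Numerically: E[X] ≈ 320.1774.

E[X] = C(42,6)·2^(1−C(6,2)) = 2622893/8192 ≈ 320.1774.


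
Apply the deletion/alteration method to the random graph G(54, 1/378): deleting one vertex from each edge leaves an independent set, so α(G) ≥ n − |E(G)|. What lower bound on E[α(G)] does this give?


E[|E(G)|] = C(54, 2)·p = 1431 · (1/378) = 53/14.
E[α(G)] ≥ n − E[|E(G)|] = 54 − 53/14 = 703/14.
Numerically: ≈ 50.21429.
(This is only a lower bound; the true E[α(G)] may be larger.)

E[α(G)] ≥ 703/14 ≈ 50.21429.


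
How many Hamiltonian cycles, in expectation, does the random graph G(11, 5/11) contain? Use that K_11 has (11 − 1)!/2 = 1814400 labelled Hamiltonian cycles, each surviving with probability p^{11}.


K_11 has (11 − 1)!/2 = 1814400 labelled Hamiltonian cycles.
For each such Hamiltonian cycle H, let X_H = 1 if all 11 edges of H are present in G. Then P[X_H = 1] = p^{11} = (5/11)^{11} = 48828125/285311670611.
By linearity of expectation: E[X] = Σ_H E[X_H] = 1814400 · p^{11} = 1814400 · 48828125/285311670611 = 88593750000000/285311670611.
Numerically: E[X] ≈ 310.516.

E[X] = 1814400 · (5/11)^{11} = 88593750000000/285311670611 ≈ 310.516.


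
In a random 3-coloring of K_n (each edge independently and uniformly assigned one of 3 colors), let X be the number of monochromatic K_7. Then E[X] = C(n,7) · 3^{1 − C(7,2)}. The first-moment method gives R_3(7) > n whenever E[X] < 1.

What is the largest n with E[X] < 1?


We need C(n, 7) · 3^{1 − 21} < 1, i.e. C(n, 7) < 3^{21 − 1} = 3486784401.
Check values of n near the boundary:
  n = 78: C(78, 7) = 2641902120; 2641902120 < 3486784401? YES
  n = 79: C(79, 7) = 2898753715; 2898753715 < 3486784401? YES
  n = 80: C(80, 7) = 3176716400; 3176716400 < 3486784401? YES
  n = 81: C(81, 7) = 3477216600; 3477216600 < 3486784401? YES
  n = 82: C(82, 7) = 3801756816; 3801756816 < 3486784401? NO
  n = 83: C(83, 7) = 4151918628; 4151918628 < 3486784401? NO
The largest n with C(n, 7) < 3486784401 is n = 81 (where E[X] = 42928600/43046721 ≈ 0.9972560). Hence R_3(7) > 81, i.e. R_3(7) ≥ 82.

Largest n = 81; hence R_3(7) > 81.


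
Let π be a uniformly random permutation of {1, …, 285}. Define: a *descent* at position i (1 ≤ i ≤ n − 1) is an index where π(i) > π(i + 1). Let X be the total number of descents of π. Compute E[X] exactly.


Write X = Σ X_I over i = 1, …, 284, with X_I the indicator of one descent.
There are 284 indicators.
For each fixed i, the pair (π(i), π(i+1)) is a uniformly random ordered pair of distinct values from {1, …, 285}; by symmetry P[π(i) > π(i+1)] = 1/2.
By linearity: E[X] = 284 · (1/2) = (285 − 1) · (1/2) = 142 ≈ 142.000000.

E[X] = 142 = 142.000000.


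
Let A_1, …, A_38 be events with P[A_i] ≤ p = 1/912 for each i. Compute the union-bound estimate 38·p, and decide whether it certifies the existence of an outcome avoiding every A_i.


Union bound: P[∪_{i=1}^{38} A_i] ≤ Σ_i P[A_i] ≤ 38·p = 38·(1/912) = 1/24.
Numerically: 1/24 ≈ 0.042.
Is 1/24 < 1? YES.
Since P[∪ A_i] ≤ 1/24 < 1, the complement has P[∩ A_i^c] ≥ 1 − 1/24 = 23/24 > 0, so some outcome avoids every A_i.

38·p = 1/24 ≈ 0.042; existence CERTIFIED by the union bound.


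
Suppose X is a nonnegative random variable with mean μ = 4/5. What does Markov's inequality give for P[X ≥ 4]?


μ = E[X] = 4/5, a = 4.
Markov: P[X ≥ 4] ≤ μ/a = (4/5)/4 = 1/5.
Numerically: ≈ 0.200000.
(Since a = 4 > μ = 0.800000, the bound 1/5 is < 1 and informative.)

P[X ≥ 4] ≤ 1/5 ≈ 0.200000.


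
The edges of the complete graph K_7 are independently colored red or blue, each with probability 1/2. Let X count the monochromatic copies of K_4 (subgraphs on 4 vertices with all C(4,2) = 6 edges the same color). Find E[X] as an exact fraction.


Let X = Σ_S X_S over the C(7, 4) = 35 subsets S of size 4, where X_S = 1 if the K_4 on S is monochromatic.
For a fixed S, the K_4 on S has C(4, 2) = 6 edges. P[all 6 edges red] = (1/2)^6, and likewise for blue, so P[monochromatic] = 2·(1/2)^6 = 2^{1 − 6} = 1/32.
Summing: E[X] = C(7, 4) · 2^{1 − 6} = 35 · 1/32 = 35/32.
Numerically: E[X] ≈ 1.0938.

E[X] = C(7,4)·2^(1−C(4,2)) = 35/32 ≈ 1.0938.


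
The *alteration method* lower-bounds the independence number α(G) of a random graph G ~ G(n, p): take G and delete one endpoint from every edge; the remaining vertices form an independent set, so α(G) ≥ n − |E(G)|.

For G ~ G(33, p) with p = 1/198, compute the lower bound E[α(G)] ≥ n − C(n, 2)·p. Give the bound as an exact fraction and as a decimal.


E[|E(G)|] = C(33, 2)·p = 528 · (1/198) = 8/3.
E[α(G)] ≥ n − E[|E(G)|] = 33 − 8/3 = 91/3.
Numerically: ≈ 30.33333.
(This is only a lower bound; the true E[α(G)] may be larger.)

E[α(G)] ≥ 91/3 ≈ 30.33333.


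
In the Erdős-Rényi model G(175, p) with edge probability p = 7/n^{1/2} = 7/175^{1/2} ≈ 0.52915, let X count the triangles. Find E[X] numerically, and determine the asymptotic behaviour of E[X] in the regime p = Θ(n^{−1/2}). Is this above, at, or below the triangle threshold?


Number of potential triangles: C(175, 3) = 877975.
Each occurs with probability p³ ≈ (0.52915)³ ≈ 1.4816207e-01.
By linearity: E[X] = C(175, 3)·p³ ≈ 877975 · 1.4816207e-01 ≈ 130082.59641.
Since α = 1/2 < 1, p = c/n^{1/2} ≫ 1/n is above the triangle threshold p ~ 1/n. Asymptotically E[X] ~ (c³/6)·n^{3(1−α)} = (7³/6)·n^{1.5} → ∞; triangles are abundant w.h.p.

E[X] ≈ 130082.59641; in regime p = Θ(1/n^{1/2}) E[X] diverges (above the triangle threshold p ~ 1/n).


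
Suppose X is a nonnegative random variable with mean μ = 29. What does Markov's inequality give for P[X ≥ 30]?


μ = E[X] = 29, a = 30.
Markov: P[X ≥ 30] ≤ μ/a = (29)/30 = 29/30.
Numerically: ≈ 0.96667.
(Since a = 30 > μ = 29.00000, the bound 29/30 is < 1 and informative.)

P[X ≥ 30] ≤ 29/30 ≈ 0.96667.


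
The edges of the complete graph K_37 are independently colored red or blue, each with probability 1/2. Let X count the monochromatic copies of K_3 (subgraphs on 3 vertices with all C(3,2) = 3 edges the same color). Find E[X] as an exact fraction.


Let X = Σ_S X_S over the C(37, 3) = 7770 subsets S of size 3, where X_S = 1 if the K_3 on S is monochromatic.
For a fixed S, the K_3 on S has C(3, 2) = 3 edges. P[all 3 edges red] = (1/2)^3, and likewise for blue, so P[monochromatic] = 2·(1/2)^3 = 2^{1 − 3} = 1/4.
Summing: E[X] = C(37, 3) · 2^{1 − 3} = 7770 · 1/4 = 3885/2.
Numerically: E[X] ≈ 1942.50000.

E[X] = C(37,3)·2^(1−C(3,2)) = 3885/2 ≈ 1942.50000.


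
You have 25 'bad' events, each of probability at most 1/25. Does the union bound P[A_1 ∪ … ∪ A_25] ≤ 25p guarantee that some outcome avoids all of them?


Union bound: P[∪_{i=1}^{25} A_i] ≤ Σ_i P[A_i] ≤ 25·p = 25·(1/25) = 1.
Numerically: 1 ≈ 1.0000000.
Is 1 < 1? NO.
Since the bound 1 is ≥ 1, the union bound is uninformative here; it does NOT by itself certify existence.

25·p = 1 ≈ 1.0000000; existence NOT certified by the union bound.


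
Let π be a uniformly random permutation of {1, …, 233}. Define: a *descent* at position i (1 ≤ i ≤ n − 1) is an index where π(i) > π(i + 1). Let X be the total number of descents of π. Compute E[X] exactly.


Write X = Σ X_I over i = 1, …, 232, with X_I the indicator of one descent.
There are 232 indicators.
For each fixed i, the pair (π(i), π(i+1)) is a uniformly random ordered pair of distinct values from {1, …, 233}; by symmetry P[π(i) > π(i+1)] = 1/2.
By linearity: E[X] = 232 · (1/2) = (233 − 1) · (1/2) = 116 ≈ 116.000.

E[X] = 116 = 116.000.


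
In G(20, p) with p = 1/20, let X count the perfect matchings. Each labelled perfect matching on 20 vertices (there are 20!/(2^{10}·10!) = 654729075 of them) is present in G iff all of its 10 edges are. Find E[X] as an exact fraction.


K_20 has 20!/(2^{10}·10!) = 654729075 labelled perfect matchings.
For each such perfect matching H, let X_H = 1 if all 10 edges of H are present in G. Then P[X_H = 1] = p^{10} = (1/20)^{10} = 1/10240000000000.
Summing the indicators: E[X] = Σ_H E[X_H] = 654729075 · p^{10} = 654729075 · 1/10240000000000 = 26189163/409600000000.
Numerically: E[X] ≈ 6.3938e-05.

E[X] = 654729075 · (1/20)^{10} = 26189163/409600000000 ≈ 6.3938e-05.


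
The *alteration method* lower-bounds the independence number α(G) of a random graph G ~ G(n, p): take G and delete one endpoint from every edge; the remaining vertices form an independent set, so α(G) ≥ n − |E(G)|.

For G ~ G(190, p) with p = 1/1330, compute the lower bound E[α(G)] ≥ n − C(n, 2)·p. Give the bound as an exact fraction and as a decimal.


E[|E(G)|] = C(190, 2)·p = 17955 · (1/1330) = 27/2.
E[α(G)] ≥ n − E[|E(G)|] = 190 − 27/2 = 353/2.
Numerically: ≈ 176.5000.
(This is only a lower bound; the true E[α(G)] may be larger.)

E[α(G)] ≥ 353/2 ≈ 176.5000.
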